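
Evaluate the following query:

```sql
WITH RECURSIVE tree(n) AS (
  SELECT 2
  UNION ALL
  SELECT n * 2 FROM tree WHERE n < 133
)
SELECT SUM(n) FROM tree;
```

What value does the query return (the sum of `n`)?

510

Base: n=2.
Iteration 1: 2 < 133 holds -> n = 2 * 2 = 4.
Iteration 2: 4 < 133 holds -> n = 4 * 2 = 8.
Iteration 3: 8 < 133 holds -> n = 8 * 2 = 16.
Iteration 4: 16 < 133 holds -> n = 16 * 2 = 32.
Iteration 5: 32 < 133 holds -> n = 32 * 2 = 64.
Iteration 6: 64 < 133 holds -> n = 64 * 2 = 128.
Iteration 7: 128 < 133 holds -> n = 128 * 2 = 256.
Iteration 8: 256 < 133 fails; recursion stops.
SUM(n) = 2 + 4 + 8 + 16 + 32 + 64 + 128 + 256 = 510.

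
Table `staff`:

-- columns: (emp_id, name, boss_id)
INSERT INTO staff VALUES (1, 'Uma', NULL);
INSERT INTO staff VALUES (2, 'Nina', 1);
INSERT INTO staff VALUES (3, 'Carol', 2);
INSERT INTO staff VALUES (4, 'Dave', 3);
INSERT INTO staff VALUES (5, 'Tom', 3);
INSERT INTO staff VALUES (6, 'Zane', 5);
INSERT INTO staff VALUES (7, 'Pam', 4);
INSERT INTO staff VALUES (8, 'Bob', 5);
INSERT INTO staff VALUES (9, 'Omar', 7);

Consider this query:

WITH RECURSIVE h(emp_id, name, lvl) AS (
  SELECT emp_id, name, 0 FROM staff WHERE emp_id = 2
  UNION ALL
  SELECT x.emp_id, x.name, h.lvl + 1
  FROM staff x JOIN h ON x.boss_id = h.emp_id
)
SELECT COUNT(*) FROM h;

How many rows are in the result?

8

Base: emp_id=2 (Nina) at lvl 0.
Iteration 1: rows with boss_id in {2} -> Carol (id 3, lvl 1).
Iteration 2: rows with boss_id in {3} -> Dave (id 4, lvl 2), Tom (id 5, lvl 2).
Iteration 3: rows with boss_id in {4,5} -> Zane (id 6, lvl 3), Pam (id 7, lvl 3), Bob (id 8, lvl 3).
Iteration 4: rows with boss_id in {6,7,8} -> Omar (id 9, lvl 4).
Iteration 5: no rows with boss_id in {9}; recursion stops.
Total rows emitted: 8.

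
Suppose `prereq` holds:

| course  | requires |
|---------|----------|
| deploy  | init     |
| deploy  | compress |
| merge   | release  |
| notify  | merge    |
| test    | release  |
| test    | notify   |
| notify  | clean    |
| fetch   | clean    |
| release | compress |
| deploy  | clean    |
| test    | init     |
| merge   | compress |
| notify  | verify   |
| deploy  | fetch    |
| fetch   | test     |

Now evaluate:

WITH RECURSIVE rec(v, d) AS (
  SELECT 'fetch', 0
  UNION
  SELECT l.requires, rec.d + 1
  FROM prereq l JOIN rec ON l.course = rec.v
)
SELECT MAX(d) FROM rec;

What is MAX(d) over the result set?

5

Base: (fetch, d=0).
Iteration 1: edges from {fetch} -> (clean, d=1), (test, d=1).
Iteration 2: edges from {clean,test} -> (init, d=2), (notify, d=2), (release, d=2).
Iteration 3: edges from {init,notify,release} -> (clean, d=3), (compress, d=3), (merge, d=3), (verify, d=3).
Iteration 4: edges from {clean,compress,merge,verify} -> (compress, d=4), (release, d=4).
Iteration 5: edges from {compress,release} -> (compress, d=5).
Iteration 6: no outgoing edges from {compress}; recursion stops.
d values: 0, 1, 1, 2, 2, 2, 3, 3, 3, 3, 4, 4, 5; the maximum is 5.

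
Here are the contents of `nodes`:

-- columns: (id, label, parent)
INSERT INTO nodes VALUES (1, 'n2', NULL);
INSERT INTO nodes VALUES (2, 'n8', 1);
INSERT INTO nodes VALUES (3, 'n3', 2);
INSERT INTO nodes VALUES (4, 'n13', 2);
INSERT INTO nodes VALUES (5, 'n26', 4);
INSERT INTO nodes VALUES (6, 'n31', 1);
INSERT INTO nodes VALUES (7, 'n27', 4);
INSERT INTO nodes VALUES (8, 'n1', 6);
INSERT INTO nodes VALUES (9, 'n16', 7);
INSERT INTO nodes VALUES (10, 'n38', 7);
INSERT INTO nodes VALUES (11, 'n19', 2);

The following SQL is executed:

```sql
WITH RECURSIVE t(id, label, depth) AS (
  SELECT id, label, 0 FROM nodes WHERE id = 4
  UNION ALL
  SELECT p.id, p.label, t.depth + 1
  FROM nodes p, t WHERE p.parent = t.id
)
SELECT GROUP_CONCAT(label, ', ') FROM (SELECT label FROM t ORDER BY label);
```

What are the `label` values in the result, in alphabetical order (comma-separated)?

Base: id=4 (n13) at depth 0.
Iteration 1: rows with parent in {4} -> n26 (id 5, depth 1), n27 (id 7, depth 1).
Iteration 2: rows with parent in {5,7} -> n16 (id 9, depth 2), n38 (id 10, depth 2).
Iteration 3: no rows with parent in {9,10}; recursion stops.

n13, n16, n26, n27, n38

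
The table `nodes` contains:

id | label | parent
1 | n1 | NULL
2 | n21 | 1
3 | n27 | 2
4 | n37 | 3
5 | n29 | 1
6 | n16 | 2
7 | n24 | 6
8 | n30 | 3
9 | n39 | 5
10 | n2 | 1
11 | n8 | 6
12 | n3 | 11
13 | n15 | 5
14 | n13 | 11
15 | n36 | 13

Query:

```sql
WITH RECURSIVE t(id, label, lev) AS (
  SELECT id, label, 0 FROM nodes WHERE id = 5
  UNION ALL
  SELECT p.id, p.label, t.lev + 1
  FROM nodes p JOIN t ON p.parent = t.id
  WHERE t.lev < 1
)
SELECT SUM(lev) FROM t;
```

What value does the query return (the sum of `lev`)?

2

Base: id=5 (n29) at lev 0.
Iteration 1: rows with parent in {5} -> n39 (id 9, lev 1), n15 (id 13, lev 1).
Iteration 2: lev < 1 fails for all current rows; recursion stops.
SUM(lev) = 0 + 1 + 1 = 2.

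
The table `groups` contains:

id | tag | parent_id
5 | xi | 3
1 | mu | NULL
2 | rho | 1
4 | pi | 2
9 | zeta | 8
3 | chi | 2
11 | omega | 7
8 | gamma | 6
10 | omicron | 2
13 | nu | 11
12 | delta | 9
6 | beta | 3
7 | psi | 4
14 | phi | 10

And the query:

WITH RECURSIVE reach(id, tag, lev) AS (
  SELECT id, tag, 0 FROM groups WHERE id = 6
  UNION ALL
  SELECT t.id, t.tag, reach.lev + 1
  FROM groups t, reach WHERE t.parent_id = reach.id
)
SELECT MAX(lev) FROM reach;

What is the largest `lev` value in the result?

3

Base: id=6 (beta) at lev 0.
Iteration 1: rows with parent_id in {6} -> gamma (id 8, lev 1).
Iteration 2: rows with parent_id in {8} -> zeta (id 9, lev 2).
Iteration 3: rows with parent_id in {9} -> delta (id 12, lev 3).
Iteration 4: no rows with parent_id in {12}; recursion stops.
lev values: 0, 1, 2, 3; the maximum is 3.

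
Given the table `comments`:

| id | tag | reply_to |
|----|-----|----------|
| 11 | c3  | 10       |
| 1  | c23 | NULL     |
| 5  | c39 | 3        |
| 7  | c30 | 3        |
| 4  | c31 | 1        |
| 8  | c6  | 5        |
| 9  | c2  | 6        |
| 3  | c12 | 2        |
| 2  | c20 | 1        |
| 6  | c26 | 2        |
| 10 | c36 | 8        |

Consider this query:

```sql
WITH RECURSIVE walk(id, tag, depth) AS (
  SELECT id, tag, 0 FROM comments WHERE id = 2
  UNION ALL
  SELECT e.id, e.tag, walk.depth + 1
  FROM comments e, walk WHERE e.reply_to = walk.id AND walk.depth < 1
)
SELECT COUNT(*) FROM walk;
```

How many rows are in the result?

Base: id=2 (c20) at depth 0.
Iteration 1: rows with reply_to in {2} -> c12 (id 3, depth 1), c26 (id 6, depth 1).
Iteration 2: depth < 1 fails for all current rows; recursion stops.
Total rows emitted: 3.

3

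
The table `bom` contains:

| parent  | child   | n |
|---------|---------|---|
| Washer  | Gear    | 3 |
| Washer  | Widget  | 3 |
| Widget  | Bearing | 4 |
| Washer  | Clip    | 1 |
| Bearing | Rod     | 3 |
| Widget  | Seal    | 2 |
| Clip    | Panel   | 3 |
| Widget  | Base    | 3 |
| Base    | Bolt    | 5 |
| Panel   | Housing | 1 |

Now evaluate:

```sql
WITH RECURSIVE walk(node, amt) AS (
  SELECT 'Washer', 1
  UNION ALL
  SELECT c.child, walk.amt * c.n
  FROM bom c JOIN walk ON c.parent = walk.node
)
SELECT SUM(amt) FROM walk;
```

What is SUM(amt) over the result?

122

Base: (Washer, amt=1).
Iteration 1: components of {Washer} -> Clip = 1*1 = 1, Gear = 1*3 = 3, Widget = 1*3 = 3.
Iteration 2: components of {Clip,Gear,Widget} -> Base = 3*3 = 9, Bearing = 3*4 = 12, Panel = 1*3 = 3, Seal = 3*2 = 6.
Iteration 3: components of {Base,Bearing,Panel,Seal} -> Bolt = 9*5 = 45, Housing = 3*1 = 3, Rod = 12*3 = 36.
Iteration 4: no further components; recursion stops.
SUM(amt) = 1 + 3 + 3 + 1 + 12 + 6 + 9 + 3 + 36 + 45 + 3 = 122.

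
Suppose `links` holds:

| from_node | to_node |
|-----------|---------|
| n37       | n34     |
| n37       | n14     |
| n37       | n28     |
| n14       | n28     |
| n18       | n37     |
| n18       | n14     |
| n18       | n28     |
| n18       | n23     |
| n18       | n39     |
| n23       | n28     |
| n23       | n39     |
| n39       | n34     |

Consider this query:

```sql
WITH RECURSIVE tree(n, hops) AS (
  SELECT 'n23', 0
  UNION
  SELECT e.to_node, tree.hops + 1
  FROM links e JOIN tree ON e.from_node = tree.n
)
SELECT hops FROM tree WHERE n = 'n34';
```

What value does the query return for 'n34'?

2

Base: (n23, hops=0).
Iteration 1: edges from {n23} -> (n28, hops=1), (n39, hops=1).
Iteration 2: edges from {n28,n39} -> (n34, hops=2).
Iteration 3: no outgoing edges from {n34}; recursion stops.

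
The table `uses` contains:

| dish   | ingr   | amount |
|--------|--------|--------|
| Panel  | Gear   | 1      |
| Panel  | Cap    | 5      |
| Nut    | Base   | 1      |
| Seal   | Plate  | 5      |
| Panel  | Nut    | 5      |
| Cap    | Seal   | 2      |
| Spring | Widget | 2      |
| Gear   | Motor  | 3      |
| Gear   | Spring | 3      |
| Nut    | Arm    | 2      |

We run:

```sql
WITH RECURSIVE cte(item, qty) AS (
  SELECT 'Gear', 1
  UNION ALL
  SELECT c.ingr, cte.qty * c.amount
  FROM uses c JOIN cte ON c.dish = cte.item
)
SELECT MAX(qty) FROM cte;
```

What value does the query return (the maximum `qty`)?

Base: (Gear, qty=1).
Iteration 1: components of {Gear} -> Motor = 1*3 = 3, Spring = 1*3 = 3.
Iteration 2: components of {Motor,Spring} -> Widget = 3*2 = 6.
Iteration 3: no further components; recursion stops.
qty values: 1, 3, 3, 6; the maximum is 6.

6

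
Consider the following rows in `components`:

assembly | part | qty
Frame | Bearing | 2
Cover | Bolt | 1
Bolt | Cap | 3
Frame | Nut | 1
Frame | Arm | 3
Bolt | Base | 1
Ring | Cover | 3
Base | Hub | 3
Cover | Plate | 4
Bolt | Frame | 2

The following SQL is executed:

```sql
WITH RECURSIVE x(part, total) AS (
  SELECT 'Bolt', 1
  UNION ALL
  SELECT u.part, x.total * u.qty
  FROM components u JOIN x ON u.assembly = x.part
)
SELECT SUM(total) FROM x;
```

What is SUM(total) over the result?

22

Base: (Bolt, total=1).
Iteration 1: components of {Bolt} -> Base = 1*1 = 1, Cap = 1*3 = 3, Frame = 1*2 = 2.
Iteration 2: components of {Base,Cap,Frame} -> Arm = 2*3 = 6, Bearing = 2*2 = 4, Hub = 1*3 = 3, Nut = 2*1 = 2.
Iteration 3: no further components; recursion stops.
SUM(total) = 1 + 3 + 2 + 1 + 4 + 6 + 2 + 3 = 22.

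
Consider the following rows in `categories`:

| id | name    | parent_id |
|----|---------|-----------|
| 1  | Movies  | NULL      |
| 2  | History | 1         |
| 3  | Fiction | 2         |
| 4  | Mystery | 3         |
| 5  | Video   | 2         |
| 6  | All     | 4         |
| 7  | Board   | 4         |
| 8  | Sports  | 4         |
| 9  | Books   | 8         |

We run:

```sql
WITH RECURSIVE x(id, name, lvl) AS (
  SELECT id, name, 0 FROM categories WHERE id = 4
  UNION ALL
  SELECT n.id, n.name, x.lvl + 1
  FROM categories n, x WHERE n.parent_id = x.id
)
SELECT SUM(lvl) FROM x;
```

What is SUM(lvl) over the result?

Base: id=4 (Mystery) at lvl 0.
Iteration 1: rows with parent_id in {4} -> All (id 6, lvl 1), Board (id 7, lvl 1), Sports (id 8, lvl 1).
Iteration 2: rows with parent_id in {6,7,8} -> Books (id 9, lvl 2).
Iteration 3: no rows with parent_id in {9}; recursion stops.
SUM(lvl) = 0 + 1 + 1 + 1 + 2 = 5.

5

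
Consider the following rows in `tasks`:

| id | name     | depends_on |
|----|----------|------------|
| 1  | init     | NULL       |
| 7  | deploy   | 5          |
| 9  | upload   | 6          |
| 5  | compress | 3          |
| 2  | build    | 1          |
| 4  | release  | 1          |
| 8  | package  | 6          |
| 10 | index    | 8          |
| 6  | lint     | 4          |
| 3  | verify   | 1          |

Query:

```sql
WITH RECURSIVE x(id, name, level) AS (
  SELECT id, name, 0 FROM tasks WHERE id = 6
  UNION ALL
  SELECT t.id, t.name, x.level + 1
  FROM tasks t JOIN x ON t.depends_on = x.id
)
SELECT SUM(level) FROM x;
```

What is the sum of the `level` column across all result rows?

Base: id=6 (lint) at level 0.
Iteration 1: rows with depends_on in {6} -> package (id 8, level 1), upload (id 9, level 1).
Iteration 2: rows with depends_on in {8,9} -> index (id 10, level 2).
Iteration 3: no rows with depends_on in {10}; recursion stops.
SUM(level) = 0 + 1 + 1 + 2 = 4.

4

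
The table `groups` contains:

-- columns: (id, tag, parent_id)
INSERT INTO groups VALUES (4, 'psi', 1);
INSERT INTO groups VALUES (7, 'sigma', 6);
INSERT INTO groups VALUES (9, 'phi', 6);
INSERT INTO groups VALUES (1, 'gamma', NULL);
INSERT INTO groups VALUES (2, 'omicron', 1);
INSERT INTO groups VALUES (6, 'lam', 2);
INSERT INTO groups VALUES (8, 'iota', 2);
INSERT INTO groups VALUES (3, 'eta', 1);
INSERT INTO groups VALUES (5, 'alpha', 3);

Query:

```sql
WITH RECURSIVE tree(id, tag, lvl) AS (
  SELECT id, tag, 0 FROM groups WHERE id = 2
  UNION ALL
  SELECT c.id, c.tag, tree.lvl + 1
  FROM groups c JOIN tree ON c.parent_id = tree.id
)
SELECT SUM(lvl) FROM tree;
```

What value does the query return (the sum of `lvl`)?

Base: id=2 (omicron) at lvl 0.
Iteration 1: rows with parent_id in {2} -> lam (id 6, lvl 1), iota (id 8, lvl 1).
Iteration 2: rows with parent_id in {6,8} -> sigma (id 7, lvl 2), phi (id 9, lvl 2).
Iteration 3: no rows with parent_id in {7,9}; recursion stops.
SUM(lvl) = 0 + 1 + 1 + 2 + 2 = 6.

6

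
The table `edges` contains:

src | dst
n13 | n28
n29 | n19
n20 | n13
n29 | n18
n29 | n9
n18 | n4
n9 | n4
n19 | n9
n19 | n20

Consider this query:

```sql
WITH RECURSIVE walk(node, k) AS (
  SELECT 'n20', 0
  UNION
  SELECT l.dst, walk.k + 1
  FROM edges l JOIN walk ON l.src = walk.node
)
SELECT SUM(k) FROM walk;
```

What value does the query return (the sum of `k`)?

3

Base: (n20, k=0).
Iteration 1: edges from {n20} -> (n13, k=1).
Iteration 2: edges from {n13} -> (n28, k=2).
Iteration 3: no outgoing edges from {n28}; recursion stops.
SUM(k) = 0 + 1 + 2 = 3.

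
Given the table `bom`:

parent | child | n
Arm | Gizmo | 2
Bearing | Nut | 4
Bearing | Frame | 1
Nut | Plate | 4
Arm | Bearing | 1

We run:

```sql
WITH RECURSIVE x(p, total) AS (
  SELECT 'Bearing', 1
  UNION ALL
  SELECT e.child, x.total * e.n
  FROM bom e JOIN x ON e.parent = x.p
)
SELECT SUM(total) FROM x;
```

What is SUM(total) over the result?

Base: (Bearing, total=1).
Iteration 1: components of {Bearing} -> Frame = 1*1 = 1, Nut = 1*4 = 4.
Iteration 2: components of {Frame,Nut} -> Plate = 4*4 = 16.
Iteration 3: no further components; recursion stops.
SUM(total) = 1 + 4 + 1 + 16 = 22.

22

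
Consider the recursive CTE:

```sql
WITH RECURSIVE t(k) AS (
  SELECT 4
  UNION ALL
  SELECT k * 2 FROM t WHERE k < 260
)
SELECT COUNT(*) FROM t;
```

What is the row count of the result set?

8

Base: k=4.
Iteration 1: 4 < 260 holds -> k = 4 * 2 = 8.
Iteration 2: 8 < 260 holds -> k = 8 * 2 = 16.
Iteration 3: 16 < 260 holds -> k = 16 * 2 = 32.
Iteration 4: 32 < 260 holds -> k = 32 * 2 = 64.
Iteration 5: 64 < 260 holds -> k = 64 * 2 = 128.
Iteration 6: 128 < 260 holds -> k = 128 * 2 = 256.
Iteration 7: 256 < 260 holds -> k = 256 * 2 = 512.
Iteration 8: 512 < 260 fails; recursion stops.
Total rows emitted: 8.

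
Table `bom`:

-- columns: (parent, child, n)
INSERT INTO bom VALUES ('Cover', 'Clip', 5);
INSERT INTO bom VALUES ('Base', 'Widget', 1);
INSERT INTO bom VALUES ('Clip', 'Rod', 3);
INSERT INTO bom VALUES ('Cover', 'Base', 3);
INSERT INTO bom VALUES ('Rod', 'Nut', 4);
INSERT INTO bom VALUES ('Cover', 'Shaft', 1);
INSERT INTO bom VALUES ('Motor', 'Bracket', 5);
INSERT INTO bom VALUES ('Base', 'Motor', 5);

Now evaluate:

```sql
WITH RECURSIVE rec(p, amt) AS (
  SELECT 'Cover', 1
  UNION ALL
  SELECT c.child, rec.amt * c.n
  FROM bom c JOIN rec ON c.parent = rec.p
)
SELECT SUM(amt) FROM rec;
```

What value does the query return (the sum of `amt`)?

Base: (Cover, amt=1).
Iteration 1: components of {Cover} -> Base = 1*3 = 3, Clip = 1*5 = 5, Shaft = 1*1 = 1.
Iteration 2: components of {Base,Clip,Shaft} -> Motor = 3*5 = 15, Rod = 5*3 = 15, Widget = 3*1 = 3.
Iteration 3: components of {Motor,Rod,Widget} -> Bracket = 15*5 = 75, Nut = 15*4 = 60.
Iteration 4: no further components; recursion stops.
SUM(amt) = 1 + 5 + 3 + 1 + 15 + 3 + 15 + 60 + 75 = 178.

178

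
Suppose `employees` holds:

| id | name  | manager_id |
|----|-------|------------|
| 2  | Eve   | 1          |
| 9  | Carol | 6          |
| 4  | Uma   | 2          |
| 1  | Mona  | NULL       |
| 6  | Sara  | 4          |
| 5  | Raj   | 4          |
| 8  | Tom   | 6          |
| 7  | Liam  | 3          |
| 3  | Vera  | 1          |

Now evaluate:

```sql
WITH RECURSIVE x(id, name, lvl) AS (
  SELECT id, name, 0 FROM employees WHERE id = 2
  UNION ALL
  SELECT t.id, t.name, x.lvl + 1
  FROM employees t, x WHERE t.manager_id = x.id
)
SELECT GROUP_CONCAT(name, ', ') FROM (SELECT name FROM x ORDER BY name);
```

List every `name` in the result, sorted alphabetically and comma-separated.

Base: id=2 (Eve) at lvl 0.
Iteration 1: rows with manager_id in {2} -> Uma (id 4, lvl 1).
Iteration 2: rows with manager_id in {4} -> Raj (id 5, lvl 2), Sara (id 6, lvl 2).
Iteration 3: rows with manager_id in {5,6} -> Tom (id 8, lvl 3), Carol (id 9, lvl 3).
Iteration 4: no rows with manager_id in {8,9}; recursion stops.

Carol, Eve, Raj, Sara, Tom, Uma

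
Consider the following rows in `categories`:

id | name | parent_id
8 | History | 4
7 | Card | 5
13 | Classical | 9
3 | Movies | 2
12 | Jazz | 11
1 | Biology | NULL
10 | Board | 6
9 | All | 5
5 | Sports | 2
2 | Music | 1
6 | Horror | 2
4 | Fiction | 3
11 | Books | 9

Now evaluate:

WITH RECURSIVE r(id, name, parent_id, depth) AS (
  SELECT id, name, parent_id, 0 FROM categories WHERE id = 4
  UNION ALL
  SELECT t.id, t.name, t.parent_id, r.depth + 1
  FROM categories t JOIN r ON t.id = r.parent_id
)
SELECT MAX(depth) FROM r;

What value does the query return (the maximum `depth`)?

Base: id=4 (Fiction), parent_id=3, depth 0.
Iteration 1: join on id=3 -> Movies (id 3, parent_id=2, depth 1).
Iteration 2: join on id=2 -> Music (id 2, parent_id=1, depth 2).
Iteration 3: join on id=1 -> Biology (id 1, parent_id=NULL, depth 3).
Iteration 4: parent_id is NULL; no match; recursion stops.
depth values: 0, 1, 2, 3; the maximum is 3.

3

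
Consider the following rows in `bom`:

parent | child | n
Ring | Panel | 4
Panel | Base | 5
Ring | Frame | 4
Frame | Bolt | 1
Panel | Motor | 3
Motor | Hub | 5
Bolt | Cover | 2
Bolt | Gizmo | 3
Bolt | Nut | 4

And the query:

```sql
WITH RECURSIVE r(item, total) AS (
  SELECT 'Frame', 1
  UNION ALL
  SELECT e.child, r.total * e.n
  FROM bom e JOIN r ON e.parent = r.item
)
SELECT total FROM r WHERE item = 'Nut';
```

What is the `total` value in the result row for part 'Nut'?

Base: (Frame, total=1).
Iteration 1: components of {Frame} -> Bolt = 1*1 = 1.
Iteration 2: components of {Bolt} -> Cover = 1*2 = 2, Gizmo = 1*3 = 3, Nut = 1*4 = 4.
Iteration 3: no further components; recursion stops.

4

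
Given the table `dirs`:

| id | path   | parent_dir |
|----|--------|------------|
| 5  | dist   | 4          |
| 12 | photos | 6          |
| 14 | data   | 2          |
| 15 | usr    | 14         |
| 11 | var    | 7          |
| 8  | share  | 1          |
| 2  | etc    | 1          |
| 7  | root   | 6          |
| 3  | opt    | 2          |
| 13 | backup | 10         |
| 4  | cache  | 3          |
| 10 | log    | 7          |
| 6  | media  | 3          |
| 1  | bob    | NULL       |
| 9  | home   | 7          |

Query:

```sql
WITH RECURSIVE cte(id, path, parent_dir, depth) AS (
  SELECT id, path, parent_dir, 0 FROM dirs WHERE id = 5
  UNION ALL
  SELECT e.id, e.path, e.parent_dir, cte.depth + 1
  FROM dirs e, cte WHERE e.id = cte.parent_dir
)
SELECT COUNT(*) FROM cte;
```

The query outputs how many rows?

5

Base: id=5 (dist), parent_dir=4, depth 0.
Iteration 1: join on id=4 -> cache (id 4, parent_dir=3, depth 1).
Iteration 2: join on id=3 -> opt (id 3, parent_dir=2, depth 2).
Iteration 3: join on id=2 -> etc (id 2, parent_dir=1, depth 3).
Iteration 4: join on id=1 -> bob (id 1, parent_dir=NULL, depth 4).
Iteration 5: parent_dir is NULL; no match; recursion stops.
Total rows emitted: 5.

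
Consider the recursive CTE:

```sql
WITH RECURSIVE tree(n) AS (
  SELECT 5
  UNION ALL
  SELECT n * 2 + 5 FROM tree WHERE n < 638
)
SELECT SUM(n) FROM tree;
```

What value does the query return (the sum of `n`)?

2510

Base: n=5.
Iteration 1: 5 < 638 holds -> n = 5 * 2 + 5 = 15.
Iteration 2: 15 < 638 holds -> n = 15 * 2 + 5 = 35.
Iteration 3: 35 < 638 holds -> n = 35 * 2 + 5 = 75.
Iteration 4: 75 < 638 holds -> n = 75 * 2 + 5 = 155.
Iteration 5: 155 < 638 holds -> n = 155 * 2 + 5 = 315.
Iteration 6: 315 < 638 holds -> n = 315 * 2 + 5 = 635.
Iteration 7: 635 < 638 holds -> n = 635 * 2 + 5 = 1275.
Iteration 8: 1275 < 638 fails; recursion stops.
SUM(n) = 5 + 15 + 35 + 75 + 155 + 315 + 635 + 1275 = 2510.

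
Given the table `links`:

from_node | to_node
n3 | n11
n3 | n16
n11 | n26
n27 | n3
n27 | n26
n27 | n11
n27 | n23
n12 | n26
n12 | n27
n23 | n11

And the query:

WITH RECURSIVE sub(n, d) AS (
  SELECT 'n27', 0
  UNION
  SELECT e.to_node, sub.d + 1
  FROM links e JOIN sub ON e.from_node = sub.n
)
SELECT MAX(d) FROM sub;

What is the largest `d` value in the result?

Base: (n27, d=0).
Iteration 1: edges from {n27} -> (n11, d=1), (n23, d=1), (n26, d=1), (n3, d=1).
Iteration 2: edges from {n11,n23,n26,n3} -> (n11, d=2), (n16, d=2), (n26, d=2). [UNION drops 1 duplicate row(s)]
Iteration 3: edges from {n11,n16,n26} -> (n26, d=3).
Iteration 4: no outgoing edges from {n26}; recursion stops.
d values: 0, 1, 1, 1, 1, 2, 2, 2, 3; the maximum is 3.

3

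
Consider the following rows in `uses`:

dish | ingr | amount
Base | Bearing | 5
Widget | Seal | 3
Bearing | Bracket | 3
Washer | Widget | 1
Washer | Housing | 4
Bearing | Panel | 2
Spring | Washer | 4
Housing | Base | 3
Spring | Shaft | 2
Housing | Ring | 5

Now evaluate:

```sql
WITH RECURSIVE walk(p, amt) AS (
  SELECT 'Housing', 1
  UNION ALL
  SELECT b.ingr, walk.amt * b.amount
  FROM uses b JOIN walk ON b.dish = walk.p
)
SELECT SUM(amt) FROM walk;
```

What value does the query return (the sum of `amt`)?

99

Base: (Housing, amt=1).
Iteration 1: components of {Housing} -> Base = 1*3 = 3, Ring = 1*5 = 5.
Iteration 2: components of {Base,Ring} -> Bearing = 3*5 = 15.
Iteration 3: components of {Bearing} -> Bracket = 15*3 = 45, Panel = 15*2 = 30.
Iteration 4: no further components; recursion stops.
SUM(amt) = 1 + 5 + 3 + 15 + 30 + 45 = 99.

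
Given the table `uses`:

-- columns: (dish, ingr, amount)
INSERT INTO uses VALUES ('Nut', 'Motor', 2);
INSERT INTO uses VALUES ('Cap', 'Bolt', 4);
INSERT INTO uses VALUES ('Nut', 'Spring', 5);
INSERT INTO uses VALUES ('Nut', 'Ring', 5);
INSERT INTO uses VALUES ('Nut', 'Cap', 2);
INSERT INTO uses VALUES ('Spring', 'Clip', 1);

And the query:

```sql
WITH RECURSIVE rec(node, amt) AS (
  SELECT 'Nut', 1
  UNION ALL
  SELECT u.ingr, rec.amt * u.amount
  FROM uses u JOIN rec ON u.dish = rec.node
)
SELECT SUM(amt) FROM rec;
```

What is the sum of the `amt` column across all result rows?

Base: (Nut, amt=1).
Iteration 1: components of {Nut} -> Cap = 1*2 = 2, Motor = 1*2 = 2, Ring = 1*5 = 5, Spring = 1*5 = 5.
Iteration 2: components of {Cap,Motor,Ring,Spring} -> Bolt = 2*4 = 8, Clip = 5*1 = 5.
Iteration 3: no further components; recursion stops.
SUM(amt) = 1 + 5 + 5 + 2 + 2 + 5 + 8 = 28.

28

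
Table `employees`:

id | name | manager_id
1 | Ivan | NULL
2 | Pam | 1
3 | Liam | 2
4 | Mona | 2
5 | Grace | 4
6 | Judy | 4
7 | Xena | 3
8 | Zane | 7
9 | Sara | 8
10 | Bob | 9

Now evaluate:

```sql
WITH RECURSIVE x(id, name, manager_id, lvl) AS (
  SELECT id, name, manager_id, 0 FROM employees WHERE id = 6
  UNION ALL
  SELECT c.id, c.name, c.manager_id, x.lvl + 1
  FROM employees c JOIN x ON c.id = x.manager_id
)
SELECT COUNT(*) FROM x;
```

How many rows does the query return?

Base: id=6 (Judy), manager_id=4, lvl 0.
Iteration 1: join on id=4 -> Mona (id 4, manager_id=2, lvl 1).
Iteration 2: join on id=2 -> Pam (id 2, manager_id=1, lvl 2).
Iteration 3: join on id=1 -> Ivan (id 1, manager_id=NULL, lvl 3).
Iteration 4: manager_id is NULL; no match; recursion stops.
Total rows emitted: 4.

4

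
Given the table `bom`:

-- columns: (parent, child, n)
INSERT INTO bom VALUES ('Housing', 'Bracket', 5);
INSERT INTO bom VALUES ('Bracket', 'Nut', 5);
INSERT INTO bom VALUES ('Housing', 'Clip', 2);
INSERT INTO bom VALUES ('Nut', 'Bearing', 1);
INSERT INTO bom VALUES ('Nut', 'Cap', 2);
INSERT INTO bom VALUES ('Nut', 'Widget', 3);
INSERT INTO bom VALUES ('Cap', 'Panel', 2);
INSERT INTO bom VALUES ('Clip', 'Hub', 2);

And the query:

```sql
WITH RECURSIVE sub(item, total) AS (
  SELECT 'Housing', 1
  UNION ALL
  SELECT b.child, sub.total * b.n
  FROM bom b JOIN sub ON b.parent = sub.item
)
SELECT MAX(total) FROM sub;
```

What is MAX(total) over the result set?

Base: (Housing, total=1).
Iteration 1: components of {Housing} -> Bracket = 1*5 = 5, Clip = 1*2 = 2.
Iteration 2: components of {Bracket,Clip} -> Hub = 2*2 = 4, Nut = 5*5 = 25.
Iteration 3: components of {Hub,Nut} -> Bearing = 25*1 = 25, Cap = 25*2 = 50, Widget = 25*3 = 75.
Iteration 4: components of {Bearing,Cap,Widget} -> Panel = 50*2 = 100.
Iteration 5: no further components; recursion stops.
total values: 1, 5, 2, 25, 4, 25, 50, 75, 100; the maximum is 100.

100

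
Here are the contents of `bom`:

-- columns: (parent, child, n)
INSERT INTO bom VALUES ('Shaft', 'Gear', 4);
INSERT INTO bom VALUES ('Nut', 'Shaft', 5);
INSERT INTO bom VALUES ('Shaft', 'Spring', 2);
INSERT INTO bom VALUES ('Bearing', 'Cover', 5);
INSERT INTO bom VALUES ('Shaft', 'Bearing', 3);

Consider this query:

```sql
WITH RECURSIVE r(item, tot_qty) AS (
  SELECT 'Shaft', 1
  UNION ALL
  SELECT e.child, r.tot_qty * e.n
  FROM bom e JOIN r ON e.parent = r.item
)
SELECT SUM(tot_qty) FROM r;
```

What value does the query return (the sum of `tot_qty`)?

25

Base: (Shaft, tot_qty=1).
Iteration 1: components of {Shaft} -> Bearing = 1*3 = 3, Gear = 1*4 = 4, Spring = 1*2 = 2.
Iteration 2: components of {Bearing,Gear,Spring} -> Cover = 3*5 = 15.
Iteration 3: no further components; recursion stops.
SUM(tot_qty) = 1 + 3 + 4 + 2 + 15 = 25.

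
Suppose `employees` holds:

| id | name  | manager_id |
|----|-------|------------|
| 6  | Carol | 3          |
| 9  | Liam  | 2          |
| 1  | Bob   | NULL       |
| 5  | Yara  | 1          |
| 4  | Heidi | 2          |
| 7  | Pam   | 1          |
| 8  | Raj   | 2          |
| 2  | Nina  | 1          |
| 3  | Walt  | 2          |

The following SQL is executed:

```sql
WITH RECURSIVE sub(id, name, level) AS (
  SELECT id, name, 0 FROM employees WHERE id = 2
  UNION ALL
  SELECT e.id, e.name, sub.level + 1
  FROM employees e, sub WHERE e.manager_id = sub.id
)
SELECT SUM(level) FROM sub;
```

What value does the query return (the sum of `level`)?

Base: id=2 (Nina) at level 0.
Iteration 1: rows with manager_id in {2} -> Walt (id 3, level 1), Heidi (id 4, level 1), Raj (id 8, level 1), Liam (id 9, level 1).
Iteration 2: rows with manager_id in {3,4,8,9} -> Carol (id 6, level 2).
Iteration 3: no rows with manager_id in {6}; recursion stops.
SUM(level) = 0 + 1 + 1 + 1 + 1 + 2 = 6.

6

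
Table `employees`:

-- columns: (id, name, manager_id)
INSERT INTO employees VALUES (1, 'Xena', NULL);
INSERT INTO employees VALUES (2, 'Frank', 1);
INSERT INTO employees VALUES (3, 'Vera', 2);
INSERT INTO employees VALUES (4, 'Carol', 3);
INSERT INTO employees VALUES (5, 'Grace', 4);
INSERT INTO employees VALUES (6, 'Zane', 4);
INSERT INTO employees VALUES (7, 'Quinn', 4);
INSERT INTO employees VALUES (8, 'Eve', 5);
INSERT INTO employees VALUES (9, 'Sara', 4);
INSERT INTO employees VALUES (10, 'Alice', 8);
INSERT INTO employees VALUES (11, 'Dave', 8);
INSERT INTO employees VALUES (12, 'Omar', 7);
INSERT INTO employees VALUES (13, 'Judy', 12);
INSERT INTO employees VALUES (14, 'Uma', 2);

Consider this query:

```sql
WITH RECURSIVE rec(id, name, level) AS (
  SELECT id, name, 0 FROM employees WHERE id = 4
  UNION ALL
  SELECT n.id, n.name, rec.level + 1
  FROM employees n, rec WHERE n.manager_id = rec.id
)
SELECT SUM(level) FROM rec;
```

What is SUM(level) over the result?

17

Base: id=4 (Carol) at level 0.
Iteration 1: rows with manager_id in {4} -> Grace (id 5, level 1), Zane (id 6, level 1), Quinn (id 7, level 1), Sara (id 9, level 1).
Iteration 2: rows with manager_id in {5,6,7,9} -> Eve (id 8, level 2), Omar (id 12, level 2).
Iteration 3: rows with manager_id in {8,12} -> Alice (id 10, level 3), Dave (id 11, level 3), Judy (id 13, level 3).
Iteration 4: no rows with manager_id in {10,11,13}; recursion stops.
SUM(level) = 0 + 1 + 1 + 1 + 1 + 2 + 2 + 3 + 3 + 3 = 17.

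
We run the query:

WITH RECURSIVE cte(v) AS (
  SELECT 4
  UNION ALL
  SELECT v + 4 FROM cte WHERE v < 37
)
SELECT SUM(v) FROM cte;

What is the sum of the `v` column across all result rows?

220

Base: v=4.
Iteration 1: 4 < 37 holds -> v = 4 + 4 = 8.
Iteration 2: 8 < 37 holds -> v = 8 + 4 = 12.
Iteration 3: 12 < 37 holds -> v = 12 + 4 = 16.
Iteration 4: 16 < 37 holds -> v = 16 + 4 = 20.
Iteration 5: 20 < 37 holds -> v = 20 + 4 = 24.
Iteration 6: 24 < 37 holds -> v = 24 + 4 = 28.
Iteration 7: 28 < 37 holds -> v = 28 + 4 = 32.
Iteration 8: 32 < 37 holds -> v = 32 + 4 = 36.
Iteration 9: 36 < 37 holds -> v = 36 + 4 = 40.
Iteration 10: 40 < 37 fails; recursion stops.
SUM(v) = 4 + 8 + 12 + 16 + 20 + 24 + 28 + 32 + 36 + 40 = 220.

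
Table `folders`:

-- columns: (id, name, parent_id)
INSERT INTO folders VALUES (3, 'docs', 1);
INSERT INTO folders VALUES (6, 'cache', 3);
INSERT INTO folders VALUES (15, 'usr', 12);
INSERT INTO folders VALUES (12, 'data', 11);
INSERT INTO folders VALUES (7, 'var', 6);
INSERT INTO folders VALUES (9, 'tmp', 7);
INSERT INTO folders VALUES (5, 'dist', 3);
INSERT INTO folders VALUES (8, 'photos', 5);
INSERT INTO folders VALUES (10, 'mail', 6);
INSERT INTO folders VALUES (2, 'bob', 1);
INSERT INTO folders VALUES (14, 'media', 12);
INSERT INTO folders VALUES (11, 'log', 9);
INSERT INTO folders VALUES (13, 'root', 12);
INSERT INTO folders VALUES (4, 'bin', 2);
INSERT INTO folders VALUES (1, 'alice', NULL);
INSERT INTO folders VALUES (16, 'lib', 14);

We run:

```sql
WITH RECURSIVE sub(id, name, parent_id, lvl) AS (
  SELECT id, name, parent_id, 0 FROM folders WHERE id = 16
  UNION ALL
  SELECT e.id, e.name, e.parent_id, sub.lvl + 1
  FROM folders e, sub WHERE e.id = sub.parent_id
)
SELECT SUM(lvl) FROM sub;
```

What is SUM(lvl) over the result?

Base: id=16 (lib), parent_id=14, lvl 0.
Iteration 1: join on id=14 -> media (id 14, parent_id=12, lvl 1).
Iteration 2: join on id=12 -> data (id 12, parent_id=11, lvl 2).
Iteration 3: join on id=11 -> log (id 11, parent_id=9, lvl 3).
Iteration 4: join on id=9 -> tmp (id 9, parent_id=7, lvl 4).
Iteration 5: join on id=7 -> var (id 7, parent_id=6, lvl 5).
Iteration 6: join on id=6 -> cache (id 6, parent_id=3, lvl 6).
Iteration 7: join on id=3 -> docs (id 3, parent_id=1, lvl 7).
Iteration 8: join on id=1 -> alice (id 1, parent_id=NULL, lvl 8).
Iteration 9: parent_id is NULL; no match; recursion stops.
SUM(lvl) = 0 + 1 + 2 + 3 + 4 + 5 + 6 + 7 + 8 = 36.

36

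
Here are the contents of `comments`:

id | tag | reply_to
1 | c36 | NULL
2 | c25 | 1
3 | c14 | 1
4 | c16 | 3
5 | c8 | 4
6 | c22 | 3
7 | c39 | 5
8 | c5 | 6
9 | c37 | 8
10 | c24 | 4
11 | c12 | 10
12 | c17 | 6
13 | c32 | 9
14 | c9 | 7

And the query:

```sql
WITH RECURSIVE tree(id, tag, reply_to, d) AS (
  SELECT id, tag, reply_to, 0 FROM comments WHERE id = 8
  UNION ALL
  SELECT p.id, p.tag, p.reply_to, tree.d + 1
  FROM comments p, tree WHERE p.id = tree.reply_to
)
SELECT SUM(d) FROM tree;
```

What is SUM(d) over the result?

6

Base: id=8 (c5), reply_to=6, d 0.
Iteration 1: join on id=6 -> c22 (id 6, reply_to=3, d 1).
Iteration 2: join on id=3 -> c14 (id 3, reply_to=1, d 2).
Iteration 3: join on id=1 -> c36 (id 1, reply_to=NULL, d 3).
Iteration 4: reply_to is NULL; no match; recursion stops.
SUM(d) = 0 + 1 + 2 + 3 = 6.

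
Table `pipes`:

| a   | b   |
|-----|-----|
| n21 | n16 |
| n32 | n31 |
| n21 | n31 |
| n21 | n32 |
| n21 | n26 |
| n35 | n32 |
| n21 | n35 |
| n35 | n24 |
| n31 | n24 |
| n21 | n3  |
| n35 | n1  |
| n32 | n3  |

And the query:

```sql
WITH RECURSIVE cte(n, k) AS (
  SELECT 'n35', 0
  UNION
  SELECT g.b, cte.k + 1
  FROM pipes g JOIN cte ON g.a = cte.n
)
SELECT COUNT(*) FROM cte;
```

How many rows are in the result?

Base: (n35, k=0).
Iteration 1: edges from {n35} -> (n1, k=1), (n24, k=1), (n32, k=1).
Iteration 2: edges from {n1,n24,n32} -> (n3, k=2), (n31, k=2).
Iteration 3: edges from {n3,n31} -> (n24, k=3).
Iteration 4: no outgoing edges from {n24}; recursion stops.
Total rows emitted: 7.

7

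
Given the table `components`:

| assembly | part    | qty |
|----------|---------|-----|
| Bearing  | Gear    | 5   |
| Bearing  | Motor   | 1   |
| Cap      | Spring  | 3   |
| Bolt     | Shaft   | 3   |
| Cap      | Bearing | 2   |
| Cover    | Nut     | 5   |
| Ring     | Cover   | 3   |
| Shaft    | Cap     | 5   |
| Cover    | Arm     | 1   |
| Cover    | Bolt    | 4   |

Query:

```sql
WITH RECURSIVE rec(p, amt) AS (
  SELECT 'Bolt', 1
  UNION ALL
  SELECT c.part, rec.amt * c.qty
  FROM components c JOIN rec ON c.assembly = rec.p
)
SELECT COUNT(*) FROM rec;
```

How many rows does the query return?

7

Base: (Bolt, amt=1).
Iteration 1: components of {Bolt} -> Shaft = 1*3 = 3.
Iteration 2: components of {Shaft} -> Cap = 3*5 = 15.
Iteration 3: components of {Cap} -> Bearing = 15*2 = 30, Spring = 15*3 = 45.
Iteration 4: components of {Bearing,Spring} -> Gear = 30*5 = 150, Motor = 30*1 = 30.
Iteration 5: no further components; recursion stops.
Total rows emitted: 7.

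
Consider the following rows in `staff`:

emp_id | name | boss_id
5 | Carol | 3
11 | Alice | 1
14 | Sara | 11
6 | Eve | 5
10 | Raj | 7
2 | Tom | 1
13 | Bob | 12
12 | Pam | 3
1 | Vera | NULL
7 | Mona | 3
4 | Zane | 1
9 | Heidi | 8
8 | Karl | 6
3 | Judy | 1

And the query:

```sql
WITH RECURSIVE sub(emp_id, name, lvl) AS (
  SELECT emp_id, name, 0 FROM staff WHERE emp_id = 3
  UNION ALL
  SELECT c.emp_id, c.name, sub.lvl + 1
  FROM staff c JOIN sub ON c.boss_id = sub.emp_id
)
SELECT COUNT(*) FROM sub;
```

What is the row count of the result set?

9

Base: emp_id=3 (Judy) at lvl 0.
Iteration 1: rows with boss_id in {3} -> Carol (id 5, lvl 1), Mona (id 7, lvl 1), Pam (id 12, lvl 1).
Iteration 2: rows with boss_id in {5,7,12} -> Eve (id 6, lvl 2), Raj (id 10, lvl 2), Bob (id 13, lvl 2).
Iteration 3: rows with boss_id in {6,10,13} -> Karl (id 8, lvl 3).
Iteration 4: rows with boss_id in {8} -> Heidi (id 9, lvl 4).
Iteration 5: no rows with boss_id in {9}; recursion stops.
Total rows emitted: 9.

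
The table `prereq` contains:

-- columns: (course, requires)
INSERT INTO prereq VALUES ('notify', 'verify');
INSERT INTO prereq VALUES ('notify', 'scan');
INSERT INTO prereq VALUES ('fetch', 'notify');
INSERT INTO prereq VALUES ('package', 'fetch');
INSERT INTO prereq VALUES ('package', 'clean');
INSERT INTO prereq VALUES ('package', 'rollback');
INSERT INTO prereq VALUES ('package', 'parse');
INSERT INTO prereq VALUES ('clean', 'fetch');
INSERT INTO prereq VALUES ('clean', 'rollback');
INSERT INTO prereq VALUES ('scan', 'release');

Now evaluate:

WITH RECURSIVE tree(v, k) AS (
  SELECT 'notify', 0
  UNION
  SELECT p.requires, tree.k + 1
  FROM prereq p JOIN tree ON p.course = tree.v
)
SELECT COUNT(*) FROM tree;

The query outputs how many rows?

4

Base: (notify, k=0).
Iteration 1: edges from {notify} -> (scan, k=1), (verify, k=1).
Iteration 2: edges from {scan,verify} -> (release, k=2).
Iteration 3: no outgoing edges from {release}; recursion stops.
Total rows emitted: 4.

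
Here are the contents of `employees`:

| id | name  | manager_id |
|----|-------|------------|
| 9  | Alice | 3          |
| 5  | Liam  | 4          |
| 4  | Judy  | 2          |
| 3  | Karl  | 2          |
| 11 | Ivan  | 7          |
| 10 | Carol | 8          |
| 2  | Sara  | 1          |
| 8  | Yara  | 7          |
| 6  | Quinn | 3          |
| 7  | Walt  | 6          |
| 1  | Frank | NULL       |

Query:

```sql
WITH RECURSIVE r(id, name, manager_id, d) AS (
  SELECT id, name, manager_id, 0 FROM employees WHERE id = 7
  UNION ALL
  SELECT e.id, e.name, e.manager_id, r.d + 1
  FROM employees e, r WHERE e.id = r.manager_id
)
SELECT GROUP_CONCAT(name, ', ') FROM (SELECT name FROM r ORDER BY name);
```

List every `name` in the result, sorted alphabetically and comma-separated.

Frank, Karl, Quinn, Sara, Walt

Base: id=7 (Walt), manager_id=6, d 0.
Iteration 1: join on id=6 -> Quinn (id 6, manager_id=3, d 1).
Iteration 2: join on id=3 -> Karl (id 3, manager_id=2, d 2).
Iteration 3: join on id=2 -> Sara (id 2, manager_id=1, d 3).
Iteration 4: join on id=1 -> Frank (id 1, manager_id=NULL, d 4).
Iteration 5: manager_id is NULL; no match; recursion stops.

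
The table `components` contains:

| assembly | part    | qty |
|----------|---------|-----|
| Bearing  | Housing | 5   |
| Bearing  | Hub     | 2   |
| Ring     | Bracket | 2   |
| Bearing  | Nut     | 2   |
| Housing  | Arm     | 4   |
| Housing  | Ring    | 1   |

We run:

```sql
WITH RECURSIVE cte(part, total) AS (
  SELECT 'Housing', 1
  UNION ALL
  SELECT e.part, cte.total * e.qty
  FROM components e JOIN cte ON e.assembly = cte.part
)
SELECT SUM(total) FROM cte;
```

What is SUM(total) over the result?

Base: (Housing, total=1).
Iteration 1: components of {Housing} -> Arm = 1*4 = 4, Ring = 1*1 = 1.
Iteration 2: components of {Arm,Ring} -> Bracket = 1*2 = 2.
Iteration 3: no further components; recursion stops.
SUM(total) = 1 + 1 + 4 + 2 = 8.

8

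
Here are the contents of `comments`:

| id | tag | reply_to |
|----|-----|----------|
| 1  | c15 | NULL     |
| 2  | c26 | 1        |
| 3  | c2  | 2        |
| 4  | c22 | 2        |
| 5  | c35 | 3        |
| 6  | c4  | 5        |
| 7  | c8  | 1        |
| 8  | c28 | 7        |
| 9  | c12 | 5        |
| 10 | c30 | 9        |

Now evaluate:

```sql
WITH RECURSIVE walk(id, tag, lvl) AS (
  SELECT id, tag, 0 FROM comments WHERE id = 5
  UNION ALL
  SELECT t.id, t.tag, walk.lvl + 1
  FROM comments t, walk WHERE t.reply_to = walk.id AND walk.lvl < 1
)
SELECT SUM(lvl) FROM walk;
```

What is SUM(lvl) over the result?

2

Base: id=5 (c35) at lvl 0.
Iteration 1: rows with reply_to in {5} -> c4 (id 6, lvl 1), c12 (id 9, lvl 1).
Iteration 2: lvl < 1 fails for all current rows; recursion stops.
SUM(lvl) = 0 + 1 + 1 = 2.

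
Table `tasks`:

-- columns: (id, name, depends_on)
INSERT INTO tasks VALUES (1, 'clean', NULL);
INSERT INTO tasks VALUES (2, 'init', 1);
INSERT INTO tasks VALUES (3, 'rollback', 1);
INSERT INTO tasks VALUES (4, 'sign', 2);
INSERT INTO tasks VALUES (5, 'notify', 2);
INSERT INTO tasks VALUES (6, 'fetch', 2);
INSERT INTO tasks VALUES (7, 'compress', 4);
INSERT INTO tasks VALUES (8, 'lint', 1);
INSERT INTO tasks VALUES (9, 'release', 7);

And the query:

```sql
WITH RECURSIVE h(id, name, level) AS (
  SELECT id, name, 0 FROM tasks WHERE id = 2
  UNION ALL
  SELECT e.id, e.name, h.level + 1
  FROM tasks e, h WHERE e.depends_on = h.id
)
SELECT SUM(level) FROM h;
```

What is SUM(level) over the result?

8

Base: id=2 (init) at level 0.
Iteration 1: rows with depends_on in {2} -> sign (id 4, level 1), notify (id 5, level 1), fetch (id 6, level 1).
Iteration 2: rows with depends_on in {4,5,6} -> compress (id 7, level 2).
Iteration 3: rows with depends_on in {7} -> release (id 9, level 3).
Iteration 4: no rows with depends_on in {9}; recursion stops.
SUM(level) = 0 + 1 + 1 + 1 + 2 + 3 = 8.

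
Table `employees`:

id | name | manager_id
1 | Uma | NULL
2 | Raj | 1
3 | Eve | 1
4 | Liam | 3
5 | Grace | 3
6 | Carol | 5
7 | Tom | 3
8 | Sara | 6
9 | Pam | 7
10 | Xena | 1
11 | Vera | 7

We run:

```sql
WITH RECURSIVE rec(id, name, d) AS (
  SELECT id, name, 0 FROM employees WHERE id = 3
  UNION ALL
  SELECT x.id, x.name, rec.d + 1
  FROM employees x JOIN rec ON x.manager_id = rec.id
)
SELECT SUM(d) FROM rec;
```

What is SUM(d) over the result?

12

Base: id=3 (Eve) at d 0.
Iteration 1: rows with manager_id in {3} -> Liam (id 4, d 1), Grace (id 5, d 1), Tom (id 7, d 1).
Iteration 2: rows with manager_id in {4,5,7} -> Carol (id 6, d 2), Pam (id 9, d 2), Vera (id 11, d 2).
Iteration 3: rows with manager_id in {6,9,11} -> Sara (id 8, d 3).
Iteration 4: no rows with manager_id in {8}; recursion stops.
SUM(d) = 0 + 1 + 1 + 1 + 2 + 2 + 2 + 3 = 12.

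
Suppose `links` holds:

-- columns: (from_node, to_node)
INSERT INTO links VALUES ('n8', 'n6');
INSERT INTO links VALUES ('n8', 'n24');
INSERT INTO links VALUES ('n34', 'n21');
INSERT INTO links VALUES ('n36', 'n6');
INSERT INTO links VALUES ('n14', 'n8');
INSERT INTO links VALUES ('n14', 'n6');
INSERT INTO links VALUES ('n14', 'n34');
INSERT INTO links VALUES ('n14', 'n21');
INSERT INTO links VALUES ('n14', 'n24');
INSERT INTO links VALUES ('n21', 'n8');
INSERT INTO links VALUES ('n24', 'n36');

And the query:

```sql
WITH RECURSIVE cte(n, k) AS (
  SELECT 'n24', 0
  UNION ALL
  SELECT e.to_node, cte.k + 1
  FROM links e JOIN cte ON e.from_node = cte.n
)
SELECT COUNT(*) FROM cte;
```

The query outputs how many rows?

Base: (n24, k=0).
Iteration 1: edges from {n24} -> (n36, k=1).
Iteration 2: edges from {n36} -> (n6, k=2).
Iteration 3: no outgoing edges from {n6}; recursion stops.
Total rows emitted: 3.

3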